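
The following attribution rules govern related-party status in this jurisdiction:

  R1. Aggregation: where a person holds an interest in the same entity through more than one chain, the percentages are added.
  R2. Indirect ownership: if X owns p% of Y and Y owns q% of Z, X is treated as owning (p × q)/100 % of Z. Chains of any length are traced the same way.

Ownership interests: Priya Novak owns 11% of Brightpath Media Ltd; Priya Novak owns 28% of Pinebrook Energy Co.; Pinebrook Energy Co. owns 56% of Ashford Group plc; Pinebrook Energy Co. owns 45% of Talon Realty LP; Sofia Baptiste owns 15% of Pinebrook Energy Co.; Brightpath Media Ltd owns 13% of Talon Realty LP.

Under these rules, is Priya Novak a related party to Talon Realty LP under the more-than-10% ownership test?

Yes

Chain via Brightpath Media Ltd (R2): 11% × 13% = 1.43% of Talon Realty LP.
Chain via Pinebrook Energy Co. (R2): 28% × 45% = 12.6% of Talon Realty LP.
Aggregating (R1): 1.43% + 12.6% = 14.03%.
14.03% exceeds the 10% threshold, so Priya is a related party to Talon Realty LP.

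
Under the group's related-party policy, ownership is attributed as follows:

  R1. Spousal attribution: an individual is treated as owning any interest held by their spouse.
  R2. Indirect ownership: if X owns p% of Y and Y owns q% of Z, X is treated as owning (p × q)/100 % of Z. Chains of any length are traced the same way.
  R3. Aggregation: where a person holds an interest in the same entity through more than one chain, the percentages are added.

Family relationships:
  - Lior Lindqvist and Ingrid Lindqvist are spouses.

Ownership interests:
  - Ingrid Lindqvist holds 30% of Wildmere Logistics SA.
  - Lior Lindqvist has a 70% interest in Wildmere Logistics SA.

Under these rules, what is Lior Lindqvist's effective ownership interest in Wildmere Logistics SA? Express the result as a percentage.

By spousal attribution (R1), Lior Lindqvist is treated as also owning Ingrid Lindqvist's interest in Wildmere Logistics SA, giving 70% + 30% = 100%.
Direct interest in Wildmere Logistics SA: 100%.

100%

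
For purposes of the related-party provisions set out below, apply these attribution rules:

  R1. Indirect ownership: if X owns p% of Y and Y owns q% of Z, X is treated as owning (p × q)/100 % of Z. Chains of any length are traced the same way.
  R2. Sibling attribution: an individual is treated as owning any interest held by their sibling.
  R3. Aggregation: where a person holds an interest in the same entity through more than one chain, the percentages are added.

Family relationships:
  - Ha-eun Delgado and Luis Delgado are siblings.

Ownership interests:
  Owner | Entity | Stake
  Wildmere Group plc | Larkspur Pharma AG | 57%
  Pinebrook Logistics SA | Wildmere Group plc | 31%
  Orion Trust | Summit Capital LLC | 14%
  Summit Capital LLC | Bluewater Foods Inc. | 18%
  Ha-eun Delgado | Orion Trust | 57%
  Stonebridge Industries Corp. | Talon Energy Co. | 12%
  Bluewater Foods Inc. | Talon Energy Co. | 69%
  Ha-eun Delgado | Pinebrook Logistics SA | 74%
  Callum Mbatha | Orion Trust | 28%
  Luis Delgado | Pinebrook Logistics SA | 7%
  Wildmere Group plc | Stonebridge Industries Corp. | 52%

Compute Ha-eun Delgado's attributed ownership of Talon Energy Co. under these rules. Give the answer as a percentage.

By sibling attribution (R2), Ha-eun Delgado is treated as also owning Luis Delgado's interest in Pinebrook Logistics SA, giving 74% + 7% = 81%.
Chain via Pinebrook Logistics SA → Wildmere Group plc → Stonebridge Industries Corp. (R1): 81% × 31% × 52% × 12% = 1.566864% of Talon Energy Co.
Chain via Orion Trust → Summit Capital LLC → Bluewater Foods Inc. (R1): 57% × 14% × 18% × 69% = 0.991116% of Talon Energy Co.
Aggregating (R3): 1.566864% + 0.991116% = 2.55798%.

2.55798%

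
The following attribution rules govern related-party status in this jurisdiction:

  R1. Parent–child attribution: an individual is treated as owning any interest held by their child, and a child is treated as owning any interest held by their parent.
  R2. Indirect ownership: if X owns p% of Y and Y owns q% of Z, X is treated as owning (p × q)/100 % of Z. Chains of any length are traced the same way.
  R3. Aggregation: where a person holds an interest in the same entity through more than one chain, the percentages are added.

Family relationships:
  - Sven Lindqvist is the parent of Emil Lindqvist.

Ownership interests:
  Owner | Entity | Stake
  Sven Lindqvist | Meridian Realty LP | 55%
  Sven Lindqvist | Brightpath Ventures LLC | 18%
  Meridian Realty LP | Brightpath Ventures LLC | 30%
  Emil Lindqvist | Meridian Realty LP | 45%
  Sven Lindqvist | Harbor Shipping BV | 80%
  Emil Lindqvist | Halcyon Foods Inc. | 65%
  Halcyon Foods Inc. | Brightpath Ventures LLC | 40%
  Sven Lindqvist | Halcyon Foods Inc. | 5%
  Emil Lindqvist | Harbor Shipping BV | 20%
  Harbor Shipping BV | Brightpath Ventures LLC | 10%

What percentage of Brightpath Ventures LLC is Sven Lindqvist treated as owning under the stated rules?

86%

By parent–child attribution (R1), Sven Lindqvist is treated as also owning Emil Lindqvist's interest in Meridian Realty LP, giving 55% + 45% = 100%.
By parent–child attribution (R1), Sven Lindqvist is treated as also owning Emil Lindqvist's interest in Halcyon Foods Inc, giving 5% + 65% = 70%.
By parent–child attribution (R1), Sven Lindqvist is treated as also owning Emil Lindqvist's interest in Harbor Shipping BV, giving 80% + 20% = 100%.
Chain via Meridian Realty LP (R2): 100% × 30% = 30% of Brightpath Ventures LLC.
Chain via Halcyon Foods Inc. (R2): 70% × 40% = 28% of Brightpath Ventures LLC.
Chain via Harbor Shipping BV (R2): 100% × 10% = 10% of Brightpath Ventures LLC.
Direct interest in Brightpath Ventures LLC: 18%.
Aggregating (R3): 30% + 28% + 10% + 18% = 86%.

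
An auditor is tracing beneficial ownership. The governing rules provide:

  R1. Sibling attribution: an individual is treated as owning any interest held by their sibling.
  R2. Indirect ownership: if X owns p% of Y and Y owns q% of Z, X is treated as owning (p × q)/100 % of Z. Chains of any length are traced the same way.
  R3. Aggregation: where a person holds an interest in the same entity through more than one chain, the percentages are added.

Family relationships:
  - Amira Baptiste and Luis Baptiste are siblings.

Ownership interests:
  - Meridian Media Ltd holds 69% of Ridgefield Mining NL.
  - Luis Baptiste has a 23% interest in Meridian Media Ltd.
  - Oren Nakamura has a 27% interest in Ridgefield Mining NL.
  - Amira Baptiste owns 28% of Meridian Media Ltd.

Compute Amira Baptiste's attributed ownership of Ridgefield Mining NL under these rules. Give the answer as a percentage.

By sibling attribution (R1), Amira Baptiste is treated as also owning Luis Baptiste's interest in Meridian Media Ltd, giving 28% + 23% = 51%.
Chain via Meridian Media Ltd (R2): 51% × 69% = 35.19% of Ridgefield Mining NL.

35.19%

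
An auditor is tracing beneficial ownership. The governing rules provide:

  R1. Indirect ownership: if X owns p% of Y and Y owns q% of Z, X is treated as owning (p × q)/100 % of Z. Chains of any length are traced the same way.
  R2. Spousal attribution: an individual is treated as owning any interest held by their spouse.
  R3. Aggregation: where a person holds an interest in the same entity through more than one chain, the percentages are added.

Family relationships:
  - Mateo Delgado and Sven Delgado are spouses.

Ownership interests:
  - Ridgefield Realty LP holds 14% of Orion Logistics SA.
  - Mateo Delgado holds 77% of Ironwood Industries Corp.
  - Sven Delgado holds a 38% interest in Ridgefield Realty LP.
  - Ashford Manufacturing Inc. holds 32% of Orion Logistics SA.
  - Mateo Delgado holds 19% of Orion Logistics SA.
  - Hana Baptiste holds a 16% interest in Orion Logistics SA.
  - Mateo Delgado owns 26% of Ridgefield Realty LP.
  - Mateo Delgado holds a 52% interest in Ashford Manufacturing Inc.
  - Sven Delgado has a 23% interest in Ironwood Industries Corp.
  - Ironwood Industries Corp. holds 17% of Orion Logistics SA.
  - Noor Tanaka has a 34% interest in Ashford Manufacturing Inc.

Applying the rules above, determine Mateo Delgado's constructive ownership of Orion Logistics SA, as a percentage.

61.6%

By spousal attribution (R2), Mateo Delgado is treated as also owning Sven Delgado's interest in Ironwood Industries Corp, giving 77% + 23% = 100%.
By spousal attribution (R2), Mateo Delgado is treated as also owning Sven Delgado's interest in Ridgefield Realty LP, giving 26% + 38% = 64%.
Chain via Ironwood Industries Corp. (R1): 100% × 17% = 17% of Orion Logistics SA.
Chain via Ridgefield Realty LP (R1): 64% × 14% = 8.96% of Orion Logistics SA.
Chain via Ashford Manufacturing Inc. (R1): 52% × 32% = 16.64% of Orion Logistics SA.
Direct interest in Orion Logistics SA: 19%.
Aggregating (R3): 17% + 8.96% + 16.64% + 19% = 61.6%.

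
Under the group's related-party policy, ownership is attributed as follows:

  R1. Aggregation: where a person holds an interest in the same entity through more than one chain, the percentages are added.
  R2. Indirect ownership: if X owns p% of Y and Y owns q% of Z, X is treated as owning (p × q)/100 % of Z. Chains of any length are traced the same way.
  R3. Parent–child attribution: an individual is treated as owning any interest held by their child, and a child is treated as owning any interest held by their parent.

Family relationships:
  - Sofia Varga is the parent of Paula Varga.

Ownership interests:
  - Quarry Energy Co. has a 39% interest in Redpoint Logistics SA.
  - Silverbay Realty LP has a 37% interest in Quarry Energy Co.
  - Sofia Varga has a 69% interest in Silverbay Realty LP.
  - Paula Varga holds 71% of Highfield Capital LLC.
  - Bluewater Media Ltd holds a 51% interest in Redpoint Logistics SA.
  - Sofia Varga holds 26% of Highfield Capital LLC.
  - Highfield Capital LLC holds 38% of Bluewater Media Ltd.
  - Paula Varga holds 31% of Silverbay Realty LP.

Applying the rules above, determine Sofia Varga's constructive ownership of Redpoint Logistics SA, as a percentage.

33.2286%

By parent–child attribution (R3), Sofia Varga is treated as also owning Paula Varga's interest in Silverbay Realty LP, giving 69% + 31% = 100%.
By parent–child attribution (R3), Sofia Varga is treated as also owning Paula Varga's interest in Highfield Capital LLC, giving 26% + 71% = 97%.
Chain via Silverbay Realty LP → Quarry Energy Co. (R2): 100% × 37% × 39% = 14.43% of Redpoint Logistics SA.
Chain via Highfield Capital LLC → Bluewater Media Ltd (R2): 97% × 38% × 51% = 18.7986% of Redpoint Logistics SA.
Aggregating (R1): 14.43% + 18.7986% = 33.2286%.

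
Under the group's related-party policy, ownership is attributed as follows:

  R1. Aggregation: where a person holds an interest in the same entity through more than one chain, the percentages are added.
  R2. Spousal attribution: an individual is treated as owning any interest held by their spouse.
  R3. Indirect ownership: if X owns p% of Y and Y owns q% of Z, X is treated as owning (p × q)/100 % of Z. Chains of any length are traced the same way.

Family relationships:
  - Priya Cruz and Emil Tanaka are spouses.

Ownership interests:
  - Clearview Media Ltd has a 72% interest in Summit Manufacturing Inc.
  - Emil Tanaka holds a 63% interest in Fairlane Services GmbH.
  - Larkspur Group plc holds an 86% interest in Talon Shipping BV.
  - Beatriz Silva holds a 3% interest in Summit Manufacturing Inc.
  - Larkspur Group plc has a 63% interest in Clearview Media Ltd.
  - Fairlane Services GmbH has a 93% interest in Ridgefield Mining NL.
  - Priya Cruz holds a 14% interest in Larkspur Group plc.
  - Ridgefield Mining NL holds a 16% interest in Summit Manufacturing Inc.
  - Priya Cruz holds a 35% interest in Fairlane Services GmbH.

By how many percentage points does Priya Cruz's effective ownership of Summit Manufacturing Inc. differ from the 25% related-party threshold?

4.0672

By spousal attribution (R2), Priya Cruz is treated as also owning Emil Tanaka's interest in Fairlane Services GmbH, giving 35% + 63% = 98%.
Chain via Fairlane Services GmbH → Ridgefield Mining NL (R3): 98% × 93% × 16% = 14.5824% of Summit Manufacturing Inc.
Chain via Larkspur Group plc → Clearview Media Ltd (R3): 14% × 63% × 72% = 6.3504% of Summit Manufacturing Inc.
Aggregating (R1): 14.5824% + 6.3504% = 20.9328%.
20.9328% falls short of the 25% threshold by 4.0672 percentage points.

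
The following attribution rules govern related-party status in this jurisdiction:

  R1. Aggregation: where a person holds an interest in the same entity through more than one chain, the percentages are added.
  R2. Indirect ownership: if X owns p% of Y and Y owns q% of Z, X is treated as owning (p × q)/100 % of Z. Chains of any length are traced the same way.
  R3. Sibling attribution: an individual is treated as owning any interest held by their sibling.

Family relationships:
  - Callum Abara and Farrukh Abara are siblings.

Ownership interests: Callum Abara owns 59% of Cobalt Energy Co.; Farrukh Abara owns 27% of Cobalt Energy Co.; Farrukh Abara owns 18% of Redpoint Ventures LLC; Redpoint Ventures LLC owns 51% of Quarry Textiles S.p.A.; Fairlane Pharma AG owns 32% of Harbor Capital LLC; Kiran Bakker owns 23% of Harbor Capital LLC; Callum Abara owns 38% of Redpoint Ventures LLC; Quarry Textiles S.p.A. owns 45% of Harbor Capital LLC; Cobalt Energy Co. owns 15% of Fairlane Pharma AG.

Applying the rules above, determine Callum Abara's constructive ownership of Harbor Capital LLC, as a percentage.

By sibling attribution (R3), Callum Abara is treated as also owning Farrukh Abara's interest in Cobalt Energy Co, giving 59% + 27% = 86%.
By sibling attribution (R3), Callum Abara is treated as also owning Farrukh Abara's interest in Redpoint Ventures LLC, giving 38% + 18% = 56%.
Chain via Cobalt Energy Co. → Fairlane Pharma AG (R2): 86% × 15% × 32% = 4.128% of Harbor Capital LLC.
Chain via Redpoint Ventures LLC → Quarry Textiles S.p.A. (R2): 56% × 51% × 45% = 12.852% of Harbor Capital LLC.
Aggregating (R1): 4.128% + 12.852% = 16.98%.

16.98%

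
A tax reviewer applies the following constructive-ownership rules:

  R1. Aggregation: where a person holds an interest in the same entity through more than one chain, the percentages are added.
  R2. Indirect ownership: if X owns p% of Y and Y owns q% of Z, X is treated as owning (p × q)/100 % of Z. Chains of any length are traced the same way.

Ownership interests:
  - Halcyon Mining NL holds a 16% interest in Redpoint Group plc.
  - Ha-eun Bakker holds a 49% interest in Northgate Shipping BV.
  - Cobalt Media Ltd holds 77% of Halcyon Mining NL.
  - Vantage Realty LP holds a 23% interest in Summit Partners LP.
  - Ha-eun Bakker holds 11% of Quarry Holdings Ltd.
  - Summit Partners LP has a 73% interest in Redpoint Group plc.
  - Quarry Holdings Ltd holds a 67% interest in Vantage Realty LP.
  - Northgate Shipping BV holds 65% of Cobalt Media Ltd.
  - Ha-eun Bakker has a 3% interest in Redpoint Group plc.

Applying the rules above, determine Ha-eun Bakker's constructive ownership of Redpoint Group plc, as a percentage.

Chain via Northgate Shipping BV → Cobalt Media Ltd → Halcyon Mining NL (R2): 49% × 65% × 77% × 16% = 3.92392% of Redpoint Group plc.
Chain via Quarry Holdings Ltd → Vantage Realty LP → Summit Partners LP (R2): 11% × 67% × 23% × 73% = 1.237423% of Redpoint Group plc.
Direct interest in Redpoint Group plc: 3%.
Aggregating (R1): 3.92392% + 1.237423% + 3% = 8.161343%.

8.161343%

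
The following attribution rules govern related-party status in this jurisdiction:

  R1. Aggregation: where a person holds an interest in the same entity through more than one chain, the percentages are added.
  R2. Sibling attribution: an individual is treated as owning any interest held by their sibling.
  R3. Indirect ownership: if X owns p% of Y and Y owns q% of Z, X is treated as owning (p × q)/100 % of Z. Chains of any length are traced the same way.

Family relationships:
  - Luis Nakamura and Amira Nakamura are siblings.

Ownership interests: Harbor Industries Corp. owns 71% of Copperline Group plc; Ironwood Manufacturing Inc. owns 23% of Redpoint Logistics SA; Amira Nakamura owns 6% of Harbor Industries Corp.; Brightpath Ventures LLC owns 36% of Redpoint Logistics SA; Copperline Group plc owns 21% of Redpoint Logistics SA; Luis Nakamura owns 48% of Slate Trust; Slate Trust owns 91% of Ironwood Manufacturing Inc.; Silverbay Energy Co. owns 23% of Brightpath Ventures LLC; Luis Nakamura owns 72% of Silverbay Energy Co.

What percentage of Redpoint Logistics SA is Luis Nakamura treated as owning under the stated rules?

16.9026%

By sibling attribution (R2), Luis Nakamura is treated as owning Amira Nakamura's 6% interest in Harbor Industries Corp.
Chain via Silverbay Energy Co. → Brightpath Ventures LLC (R3): 72% × 23% × 36% = 5.9616% of Redpoint Logistics SA.
Chain via Slate Trust → Ironwood Manufacturing Inc. (R3): 48% × 91% × 23% = 10.0464% of Redpoint Logistics SA.
Chain via Harbor Industries Corp. → Copperline Group plc (R3): 6% × 71% × 21% = 0.8946% of Redpoint Logistics SA.
Aggregating (R1): 5.9616% + 10.0464% + 0.8946% = 16.9026%.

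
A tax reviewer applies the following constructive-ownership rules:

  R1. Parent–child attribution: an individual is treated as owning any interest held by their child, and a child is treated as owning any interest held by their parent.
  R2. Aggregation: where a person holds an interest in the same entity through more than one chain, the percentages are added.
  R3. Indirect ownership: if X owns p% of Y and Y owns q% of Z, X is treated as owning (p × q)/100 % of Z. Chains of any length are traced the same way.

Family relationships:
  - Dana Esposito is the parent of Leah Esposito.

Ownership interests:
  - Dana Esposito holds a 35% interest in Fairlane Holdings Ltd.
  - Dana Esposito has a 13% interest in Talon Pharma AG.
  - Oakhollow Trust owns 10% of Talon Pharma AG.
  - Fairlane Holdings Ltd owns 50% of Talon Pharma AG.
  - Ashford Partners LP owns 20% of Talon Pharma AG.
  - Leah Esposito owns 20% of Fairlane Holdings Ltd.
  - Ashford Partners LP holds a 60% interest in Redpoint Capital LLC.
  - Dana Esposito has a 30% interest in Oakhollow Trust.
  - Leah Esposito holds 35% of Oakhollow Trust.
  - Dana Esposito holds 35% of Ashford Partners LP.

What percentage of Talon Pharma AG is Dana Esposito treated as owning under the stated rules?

By parent–child attribution (R1), Dana Esposito is treated as also owning Leah Esposito's interest in Oakhollow Trust, giving 30% + 35% = 65%.
By parent–child attribution (R1), Dana Esposito is treated as also owning Leah Esposito's interest in Fairlane Holdings Ltd, giving 35% + 20% = 55%.
Chain via Oakhollow Trust (R3): 65% × 10% = 6.5% of Talon Pharma AG.
Chain via Ashford Partners LP (R3): 35% × 20% = 7% of Talon Pharma AG.
Chain via Fairlane Holdings Ltd (R3): 55% × 50% = 27.5% of Talon Pharma AG.
Direct interest in Talon Pharma AG: 13%.
Aggregating (R2): 6.5% + 7% + 27.5% + 13% = 54%.

54%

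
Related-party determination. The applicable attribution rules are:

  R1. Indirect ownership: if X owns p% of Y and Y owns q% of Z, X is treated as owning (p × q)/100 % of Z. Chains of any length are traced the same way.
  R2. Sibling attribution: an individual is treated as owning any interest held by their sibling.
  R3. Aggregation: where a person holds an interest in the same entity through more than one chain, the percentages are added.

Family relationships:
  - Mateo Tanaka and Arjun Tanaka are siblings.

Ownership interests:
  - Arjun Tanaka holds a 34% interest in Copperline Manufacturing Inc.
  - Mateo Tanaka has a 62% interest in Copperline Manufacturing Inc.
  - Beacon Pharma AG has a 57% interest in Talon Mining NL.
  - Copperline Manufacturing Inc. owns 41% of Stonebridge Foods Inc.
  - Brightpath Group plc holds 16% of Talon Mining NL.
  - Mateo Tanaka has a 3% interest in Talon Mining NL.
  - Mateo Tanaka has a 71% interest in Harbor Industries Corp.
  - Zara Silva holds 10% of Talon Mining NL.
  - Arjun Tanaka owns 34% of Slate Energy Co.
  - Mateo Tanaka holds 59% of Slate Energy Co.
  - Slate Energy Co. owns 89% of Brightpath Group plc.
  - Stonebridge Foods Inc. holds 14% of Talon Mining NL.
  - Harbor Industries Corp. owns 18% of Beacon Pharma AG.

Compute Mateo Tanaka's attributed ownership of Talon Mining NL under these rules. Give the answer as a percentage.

By sibling attribution (R2), Mateo Tanaka is treated as also owning Arjun Tanaka's interest in Copperline Manufacturing Inc, giving 62% + 34% = 96%.
By sibling attribution (R2), Mateo Tanaka is treated as also owning Arjun Tanaka's interest in Slate Energy Co, giving 59% + 34% = 93%.
Chain via Copperline Manufacturing Inc. → Stonebridge Foods Inc. (R1): 96% × 41% × 14% = 5.5104% of Talon Mining NL.
Chain via Harbor Industries Corp. → Beacon Pharma AG (R1): 71% × 18% × 57% = 7.2846% of Talon Mining NL.
Chain via Slate Energy Co. → Brightpath Group plc (R1): 93% × 89% × 16% = 13.2432% of Talon Mining NL.
Direct interest in Talon Mining NL: 3%.
Aggregating (R3): 5.5104% + 7.2846% + 13.2432% + 3% = 29.0382%.

29.0382%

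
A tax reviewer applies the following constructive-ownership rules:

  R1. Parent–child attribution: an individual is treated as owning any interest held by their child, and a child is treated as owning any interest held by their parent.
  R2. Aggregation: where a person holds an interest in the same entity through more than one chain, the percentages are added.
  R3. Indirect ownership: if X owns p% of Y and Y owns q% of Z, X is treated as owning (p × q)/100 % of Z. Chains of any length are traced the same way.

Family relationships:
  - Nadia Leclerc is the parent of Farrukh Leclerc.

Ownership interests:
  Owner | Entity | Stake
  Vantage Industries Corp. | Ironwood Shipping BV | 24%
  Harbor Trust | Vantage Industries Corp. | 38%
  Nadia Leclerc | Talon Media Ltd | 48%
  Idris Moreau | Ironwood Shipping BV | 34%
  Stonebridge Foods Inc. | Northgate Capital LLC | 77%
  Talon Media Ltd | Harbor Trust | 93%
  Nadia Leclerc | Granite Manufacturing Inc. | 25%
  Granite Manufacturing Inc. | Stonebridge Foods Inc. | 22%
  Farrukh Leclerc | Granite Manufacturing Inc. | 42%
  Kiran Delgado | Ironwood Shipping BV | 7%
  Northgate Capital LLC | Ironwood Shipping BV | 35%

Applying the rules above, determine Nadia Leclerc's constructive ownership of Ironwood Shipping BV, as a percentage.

By parent–child attribution (R1), Nadia Leclerc is treated as also owning Farrukh Leclerc's interest in Granite Manufacturing Inc, giving 25% + 42% = 67%.
Chain via Talon Media Ltd → Harbor Trust → Vantage Industries Corp. (R3): 48% × 93% × 38% × 24% = 4.071168% of Ironwood Shipping BV.
Chain via Granite Manufacturing Inc. → Stonebridge Foods Inc. → Northgate Capital LLC (R3): 67% × 22% × 77% × 35% = 3.97243% of Ironwood Shipping BV.
Aggregating (R2): 4.071168% + 3.97243% = 8.043598%.

8.043598%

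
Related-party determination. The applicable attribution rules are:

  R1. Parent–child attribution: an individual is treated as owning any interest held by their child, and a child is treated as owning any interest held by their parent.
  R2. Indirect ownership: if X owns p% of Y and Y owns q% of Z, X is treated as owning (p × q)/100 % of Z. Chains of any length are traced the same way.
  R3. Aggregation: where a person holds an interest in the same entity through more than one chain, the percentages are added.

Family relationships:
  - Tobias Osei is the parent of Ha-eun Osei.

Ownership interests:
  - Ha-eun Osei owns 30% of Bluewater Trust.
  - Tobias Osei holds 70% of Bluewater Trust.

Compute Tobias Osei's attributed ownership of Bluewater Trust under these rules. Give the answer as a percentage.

By parent–child attribution (R1), Tobias Osei is treated as also owning Ha-eun Osei's interest in Bluewater Trust, giving 70% + 30% = 100%.
Direct interest in Bluewater Trust: 100%.

100%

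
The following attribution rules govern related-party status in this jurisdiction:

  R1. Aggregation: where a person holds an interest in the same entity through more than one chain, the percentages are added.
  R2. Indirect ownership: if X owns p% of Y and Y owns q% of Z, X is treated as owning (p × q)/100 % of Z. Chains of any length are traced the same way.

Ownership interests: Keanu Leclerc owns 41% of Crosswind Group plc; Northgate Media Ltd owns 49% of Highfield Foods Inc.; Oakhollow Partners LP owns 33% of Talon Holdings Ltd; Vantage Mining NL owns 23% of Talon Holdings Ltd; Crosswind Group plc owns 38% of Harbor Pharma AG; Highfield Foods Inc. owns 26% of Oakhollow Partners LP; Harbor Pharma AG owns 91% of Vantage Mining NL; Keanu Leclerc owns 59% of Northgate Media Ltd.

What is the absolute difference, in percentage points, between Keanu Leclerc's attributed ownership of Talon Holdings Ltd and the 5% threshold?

Chain via Northgate Media Ltd → Highfield Foods Inc. → Oakhollow Partners LP (R2): 59% × 49% × 26% × 33% = 2.480478% of Talon Holdings Ltd.
Chain via Crosswind Group plc → Harbor Pharma AG → Vantage Mining NL (R2): 41% × 38% × 91% × 23% = 3.260894% of Talon Holdings Ltd.
Aggregating (R1): 2.480478% + 3.260894% = 5.741372%.
5.741372% exceeds the 5% threshold by 0.741372 percentage points.

0.741372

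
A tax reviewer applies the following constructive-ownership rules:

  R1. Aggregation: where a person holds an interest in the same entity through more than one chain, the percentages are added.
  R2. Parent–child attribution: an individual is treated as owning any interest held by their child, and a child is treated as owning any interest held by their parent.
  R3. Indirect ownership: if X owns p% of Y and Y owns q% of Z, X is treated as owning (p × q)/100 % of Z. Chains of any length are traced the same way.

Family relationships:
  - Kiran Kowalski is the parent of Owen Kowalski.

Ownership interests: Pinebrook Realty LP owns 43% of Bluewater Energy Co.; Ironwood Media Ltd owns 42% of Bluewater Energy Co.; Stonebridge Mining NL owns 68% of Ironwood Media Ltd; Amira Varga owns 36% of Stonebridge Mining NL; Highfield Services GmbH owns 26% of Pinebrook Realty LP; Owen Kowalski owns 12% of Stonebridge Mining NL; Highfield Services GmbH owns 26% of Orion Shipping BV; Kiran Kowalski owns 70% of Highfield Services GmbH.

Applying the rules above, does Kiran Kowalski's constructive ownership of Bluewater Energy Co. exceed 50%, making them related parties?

No

By parent–child attribution (R2), Kiran Kowalski is treated as owning Owen Kowalski's 12% interest in Stonebridge Mining NL.
Chain via Highfield Services GmbH → Pinebrook Realty LP (R3): 70% × 26% × 43% = 7.826% of Bluewater Energy Co.
Chain via Stonebridge Mining NL → Ironwood Media Ltd (R3): 12% × 68% × 42% = 3.4272% of Bluewater Energy Co.
Aggregating (R1): 7.826% + 3.4272% = 11.2532%.
11.2532% does not exceed the 50% threshold, so Kiran is not a related party to Bluewater Energy Co.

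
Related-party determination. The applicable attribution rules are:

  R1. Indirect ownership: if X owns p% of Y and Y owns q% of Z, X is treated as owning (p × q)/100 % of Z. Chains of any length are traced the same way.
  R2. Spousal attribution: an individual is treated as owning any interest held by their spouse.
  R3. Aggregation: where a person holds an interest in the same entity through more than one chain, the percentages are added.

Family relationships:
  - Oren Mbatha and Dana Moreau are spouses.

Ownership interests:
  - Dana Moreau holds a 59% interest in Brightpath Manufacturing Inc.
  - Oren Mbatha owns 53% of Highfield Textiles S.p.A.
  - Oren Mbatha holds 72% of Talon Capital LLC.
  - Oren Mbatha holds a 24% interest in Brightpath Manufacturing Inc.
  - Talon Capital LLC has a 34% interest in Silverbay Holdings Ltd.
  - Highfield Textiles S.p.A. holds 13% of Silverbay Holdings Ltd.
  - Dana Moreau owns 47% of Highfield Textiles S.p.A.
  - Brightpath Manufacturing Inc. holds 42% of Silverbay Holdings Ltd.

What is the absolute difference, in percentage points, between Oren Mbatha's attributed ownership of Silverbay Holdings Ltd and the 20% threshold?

52.34

By spousal attribution (R2), Oren Mbatha is treated as also owning Dana Moreau's interest in Brightpath Manufacturing Inc, giving 24% + 59% = 83%.
By spousal attribution (R2), Oren Mbatha is treated as also owning Dana Moreau's interest in Highfield Textiles S.p.A, giving 53% + 47% = 100%.
Chain via Brightpath Manufacturing Inc. (R1): 83% × 42% = 34.86% of Silverbay Holdings Ltd.
Chain via Highfield Textiles S.p.A. (R1): 100% × 13% = 13% of Silverbay Holdings Ltd.
Chain via Talon Capital LLC (R1): 72% × 34% = 24.48% of Silverbay Holdings Ltd.
Aggregating (R3): 34.86% + 13% + 24.48% = 72.34%.
72.34% exceeds the 20% threshold by 52.34 percentage points.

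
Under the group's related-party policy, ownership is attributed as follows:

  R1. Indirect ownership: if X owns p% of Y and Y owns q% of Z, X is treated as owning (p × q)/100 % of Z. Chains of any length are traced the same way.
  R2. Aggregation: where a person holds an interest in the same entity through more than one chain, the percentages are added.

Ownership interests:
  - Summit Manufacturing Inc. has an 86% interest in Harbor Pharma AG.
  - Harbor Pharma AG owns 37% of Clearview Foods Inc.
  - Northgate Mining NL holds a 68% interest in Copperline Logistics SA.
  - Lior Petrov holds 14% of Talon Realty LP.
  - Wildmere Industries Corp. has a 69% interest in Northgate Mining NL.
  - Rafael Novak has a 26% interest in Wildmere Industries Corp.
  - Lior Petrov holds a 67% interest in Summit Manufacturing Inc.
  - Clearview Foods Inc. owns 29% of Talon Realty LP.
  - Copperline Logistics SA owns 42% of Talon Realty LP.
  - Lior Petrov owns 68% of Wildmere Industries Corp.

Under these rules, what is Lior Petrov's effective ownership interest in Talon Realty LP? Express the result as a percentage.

Chain via Wildmere Industries Corp. → Northgate Mining NL → Copperline Logistics SA (R1): 68% × 69% × 68% × 42% = 13.400352% of Talon Realty LP.
Chain via Summit Manufacturing Inc. → Harbor Pharma AG → Clearview Foods Inc. (R1): 67% × 86% × 37% × 29% = 6.182626% of Talon Realty LP.
Direct interest in Talon Realty LP: 14%.
Aggregating (R2): 13.400352% + 6.182626% + 14% = 33.582978%.

33.582978%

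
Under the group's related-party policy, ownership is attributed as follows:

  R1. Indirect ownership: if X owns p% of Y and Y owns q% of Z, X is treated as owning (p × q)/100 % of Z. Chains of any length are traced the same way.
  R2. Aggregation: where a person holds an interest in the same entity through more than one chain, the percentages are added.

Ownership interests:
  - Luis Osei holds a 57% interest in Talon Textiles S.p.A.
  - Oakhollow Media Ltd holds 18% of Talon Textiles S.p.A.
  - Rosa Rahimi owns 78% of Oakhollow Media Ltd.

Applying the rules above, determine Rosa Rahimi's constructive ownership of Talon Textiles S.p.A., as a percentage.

Chain via Oakhollow Media Ltd (R1): 78% × 18% = 14.04% of Talon Textiles S.p.A.

14.04%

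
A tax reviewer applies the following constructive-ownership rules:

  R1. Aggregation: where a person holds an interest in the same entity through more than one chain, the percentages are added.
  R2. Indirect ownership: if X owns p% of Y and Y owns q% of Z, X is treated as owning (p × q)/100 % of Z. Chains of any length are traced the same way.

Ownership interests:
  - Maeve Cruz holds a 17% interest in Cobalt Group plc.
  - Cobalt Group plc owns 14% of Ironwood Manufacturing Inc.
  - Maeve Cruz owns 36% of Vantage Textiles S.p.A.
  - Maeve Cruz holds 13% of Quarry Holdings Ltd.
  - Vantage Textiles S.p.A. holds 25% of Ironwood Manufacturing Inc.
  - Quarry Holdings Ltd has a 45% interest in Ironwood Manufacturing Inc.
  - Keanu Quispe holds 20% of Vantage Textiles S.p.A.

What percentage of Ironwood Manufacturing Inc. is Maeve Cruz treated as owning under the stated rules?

Chain via Vantage Textiles S.p.A. (R2): 36% × 25% = 9% of Ironwood Manufacturing Inc.
Chain via Cobalt Group plc (R2): 17% × 14% = 2.38% of Ironwood Manufacturing Inc.
Chain via Quarry Holdings Ltd (R2): 13% × 45% = 5.85% of Ironwood Manufacturing Inc.
Aggregating (R1): 9% + 2.38% + 5.85% = 17.23%.

17.23%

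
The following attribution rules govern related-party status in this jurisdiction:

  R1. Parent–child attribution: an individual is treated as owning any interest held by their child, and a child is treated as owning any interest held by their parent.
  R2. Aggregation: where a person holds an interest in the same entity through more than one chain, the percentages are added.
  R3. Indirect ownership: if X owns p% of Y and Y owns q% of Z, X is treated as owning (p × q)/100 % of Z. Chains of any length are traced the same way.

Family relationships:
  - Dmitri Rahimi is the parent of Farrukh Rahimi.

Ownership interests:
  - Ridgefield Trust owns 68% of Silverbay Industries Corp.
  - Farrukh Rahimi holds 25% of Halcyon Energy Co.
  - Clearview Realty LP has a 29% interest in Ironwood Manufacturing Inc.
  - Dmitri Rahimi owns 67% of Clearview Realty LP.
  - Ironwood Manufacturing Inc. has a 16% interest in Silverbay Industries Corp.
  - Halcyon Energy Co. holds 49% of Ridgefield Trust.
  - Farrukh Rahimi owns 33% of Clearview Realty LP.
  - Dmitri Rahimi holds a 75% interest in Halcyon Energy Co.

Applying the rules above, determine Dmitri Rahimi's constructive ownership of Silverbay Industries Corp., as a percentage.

By parent–child attribution (R1), Dmitri Rahimi is treated as also owning Farrukh Rahimi's interest in Clearview Realty LP, giving 67% + 33% = 100%.
By parent–child attribution (R1), Dmitri Rahimi is treated as also owning Farrukh Rahimi's interest in Halcyon Energy Co, giving 75% + 25% = 100%.
Chain via Clearview Realty LP → Ironwood Manufacturing Inc. (R3): 100% × 29% × 16% = 4.64% of Silverbay Industries Corp.
Chain via Halcyon Energy Co. → Ridgefield Trust (R3): 100% × 49% × 68% = 33.32% of Silverbay Industries Corp.
Aggregating (R2): 4.64% + 33.32% = 37.96%.

37.96%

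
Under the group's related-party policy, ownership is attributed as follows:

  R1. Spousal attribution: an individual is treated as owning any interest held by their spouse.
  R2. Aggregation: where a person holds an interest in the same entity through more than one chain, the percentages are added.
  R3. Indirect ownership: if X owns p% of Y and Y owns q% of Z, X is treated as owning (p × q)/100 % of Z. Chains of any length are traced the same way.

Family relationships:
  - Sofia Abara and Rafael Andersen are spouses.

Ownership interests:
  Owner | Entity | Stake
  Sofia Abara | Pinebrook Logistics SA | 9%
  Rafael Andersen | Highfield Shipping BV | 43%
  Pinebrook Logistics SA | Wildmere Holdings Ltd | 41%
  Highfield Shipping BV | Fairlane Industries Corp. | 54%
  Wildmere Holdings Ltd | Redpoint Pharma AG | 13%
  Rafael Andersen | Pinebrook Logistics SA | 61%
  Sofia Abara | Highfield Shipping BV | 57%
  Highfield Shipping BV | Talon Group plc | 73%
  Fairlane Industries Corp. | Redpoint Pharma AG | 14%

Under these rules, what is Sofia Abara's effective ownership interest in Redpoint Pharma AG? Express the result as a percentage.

11.291%

By spousal attribution (R1), Sofia Abara is treated as also owning Rafael Andersen's interest in Pinebrook Logistics SA, giving 9% + 61% = 70%.
By spousal attribution (R1), Sofia Abara is treated as also owning Rafael Andersen's interest in Highfield Shipping BV, giving 57% + 43% = 100%.
Chain via Pinebrook Logistics SA → Wildmere Holdings Ltd (R3): 70% × 41% × 13% = 3.731% of Redpoint Pharma AG.
Chain via Highfield Shipping BV → Fairlane Industries Corp. (R3): 100% × 54% × 14% = 7.56% of Redpoint Pharma AG.
Aggregating (R2): 3.731% + 7.56% = 11.291%.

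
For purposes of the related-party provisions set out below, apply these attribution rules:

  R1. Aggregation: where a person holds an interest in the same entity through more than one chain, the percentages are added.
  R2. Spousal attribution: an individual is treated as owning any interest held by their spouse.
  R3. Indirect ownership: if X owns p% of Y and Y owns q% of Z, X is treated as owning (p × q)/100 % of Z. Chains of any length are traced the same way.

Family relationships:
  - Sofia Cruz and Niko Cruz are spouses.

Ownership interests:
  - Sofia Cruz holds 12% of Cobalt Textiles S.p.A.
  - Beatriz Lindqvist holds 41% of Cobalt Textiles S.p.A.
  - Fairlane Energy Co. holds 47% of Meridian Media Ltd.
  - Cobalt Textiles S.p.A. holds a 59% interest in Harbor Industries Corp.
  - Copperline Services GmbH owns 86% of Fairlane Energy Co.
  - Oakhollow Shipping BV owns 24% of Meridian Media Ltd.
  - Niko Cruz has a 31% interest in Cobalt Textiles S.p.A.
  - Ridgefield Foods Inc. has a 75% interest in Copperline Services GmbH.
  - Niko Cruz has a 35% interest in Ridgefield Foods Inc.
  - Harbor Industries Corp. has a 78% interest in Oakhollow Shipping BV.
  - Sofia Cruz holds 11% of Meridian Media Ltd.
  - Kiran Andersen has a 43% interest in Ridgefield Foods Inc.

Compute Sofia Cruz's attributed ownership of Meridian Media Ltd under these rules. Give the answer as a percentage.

By spousal attribution (R2), Sofia Cruz is treated as also owning Niko Cruz's interest in Cobalt Textiles S.p.A, giving 12% + 31% = 43%.
By spousal attribution (R2), Sofia Cruz is treated as owning Niko Cruz's 35% interest in Ridgefield Foods Inc.
Chain via Cobalt Textiles S.p.A. → Harbor Industries Corp. → Oakhollow Shipping BV (R3): 43% × 59% × 78% × 24% = 4.749264% of Meridian Media Ltd.
Direct interest in Meridian Media Ltd: 11%.
Chain via Ridgefield Foods Inc. → Copperline Services GmbH → Fairlane Energy Co. (R3): 35% × 75% × 86% × 47% = 10.61025% of Meridian Media Ltd.
Aggregating (R1): 4.749264% + 11% + 10.61025% = 26.359514%.

26.359514%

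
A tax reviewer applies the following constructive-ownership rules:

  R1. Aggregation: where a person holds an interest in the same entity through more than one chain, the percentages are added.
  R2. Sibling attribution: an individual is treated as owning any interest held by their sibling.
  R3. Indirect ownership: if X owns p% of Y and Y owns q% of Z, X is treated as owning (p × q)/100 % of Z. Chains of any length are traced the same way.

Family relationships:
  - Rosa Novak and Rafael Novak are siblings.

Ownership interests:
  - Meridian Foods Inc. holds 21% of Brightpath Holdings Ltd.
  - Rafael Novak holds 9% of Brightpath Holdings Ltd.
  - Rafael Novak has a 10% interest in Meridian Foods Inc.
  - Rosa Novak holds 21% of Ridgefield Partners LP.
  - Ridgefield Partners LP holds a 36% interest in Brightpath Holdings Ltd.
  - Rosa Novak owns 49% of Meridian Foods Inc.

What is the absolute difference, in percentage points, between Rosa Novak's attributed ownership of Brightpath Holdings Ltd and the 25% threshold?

3.95

By sibling attribution (R2), Rosa Novak is treated as also owning Rafael Novak's interest in Meridian Foods Inc, giving 49% + 10% = 59%.
By sibling attribution (R2), Rosa Novak is treated as owning Rafael Novak's 9% interest in Brightpath Holdings Ltd.
Chain via Meridian Foods Inc. (R3): 59% × 21% = 12.39% of Brightpath Holdings Ltd.
Chain via Ridgefield Partners LP (R3): 21% × 36% = 7.56% of Brightpath Holdings Ltd.
Direct interest in Brightpath Holdings Ltd: 9%.
Aggregating (R1): 12.39% + 7.56% + 9% = 28.95%.
28.95% exceeds the 25% threshold by 3.95 percentage points.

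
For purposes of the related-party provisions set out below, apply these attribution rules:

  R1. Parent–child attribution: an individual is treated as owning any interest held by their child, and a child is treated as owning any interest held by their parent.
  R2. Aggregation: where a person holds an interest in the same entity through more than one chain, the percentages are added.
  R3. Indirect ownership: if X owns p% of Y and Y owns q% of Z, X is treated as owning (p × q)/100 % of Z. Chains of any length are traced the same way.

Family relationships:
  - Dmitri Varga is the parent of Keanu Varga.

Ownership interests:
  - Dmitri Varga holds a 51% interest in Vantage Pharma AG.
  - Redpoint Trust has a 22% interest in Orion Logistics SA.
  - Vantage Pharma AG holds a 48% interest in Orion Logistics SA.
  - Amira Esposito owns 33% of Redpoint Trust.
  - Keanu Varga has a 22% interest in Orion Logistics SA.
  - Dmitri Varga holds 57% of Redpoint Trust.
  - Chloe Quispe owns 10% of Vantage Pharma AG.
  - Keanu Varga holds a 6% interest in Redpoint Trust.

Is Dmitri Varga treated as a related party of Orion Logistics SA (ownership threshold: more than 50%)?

Yes

By parent–child attribution (R1), Dmitri Varga is treated as also owning Keanu Varga's interest in Redpoint Trust, giving 57% + 6% = 63%.
By parent–child attribution (R1), Dmitri Varga is treated as owning Keanu Varga's 22% interest in Orion Logistics SA.
Chain via Redpoint Trust (R3): 63% × 22% = 13.86% of Orion Logistics SA.
Chain via Vantage Pharma AG (R3): 51% × 48% = 24.48% of Orion Logistics SA.
Direct interest in Orion Logistics SA: 22%.
Aggregating (R2): 13.86% + 24.48% + 22% = 60.34%.
60.34% exceeds the 50% threshold, so Dmitri is a related party to Orion Logistics SA.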